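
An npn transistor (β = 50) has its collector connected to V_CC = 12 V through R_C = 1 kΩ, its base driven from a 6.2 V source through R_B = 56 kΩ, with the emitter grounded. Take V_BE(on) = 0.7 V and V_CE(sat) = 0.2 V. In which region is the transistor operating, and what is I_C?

Assume active. Base-emitter loop: I_B = (V_BB − V_BE)/R_B = (6.2 − 0.7)/56 = 0.0982 mA.
I_C = β·I_B = 50×0.0982 = 4.91 mA.
V_CE = V_CC − I_C·R_C = 12 − 4.91×1 = 7.09 V > V_CE(sat), so the active-region assumption holds.

active; I_C ≈ 4.9 mA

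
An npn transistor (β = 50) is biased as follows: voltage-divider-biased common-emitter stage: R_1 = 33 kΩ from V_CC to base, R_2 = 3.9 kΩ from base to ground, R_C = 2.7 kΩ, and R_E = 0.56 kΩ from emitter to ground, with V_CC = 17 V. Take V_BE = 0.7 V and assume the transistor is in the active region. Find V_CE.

Thevenize the base divider: V_Th = V_CC·R_2/(R_1+R_2) = 17×3.9/36.9 = 1.8 V, R_Th = R_1‖R_2 = 3.49 kΩ.
Base-emitter loop: V_Th = I_B·R_Th + V_BE + (β+1)I_B·R_E, so I_B = (1.8 − 0.7) / (3.49 + 51×0.56) = 0.0342 mA.
I_C = β·I_B = 50×0.0342 = 1.71 mA, and I_E = (β+1)I_B = 1.75 mA.
V_CE = V_CC − I_C·R_C − I_E·R_E = 17 − 1.71×2.7 − 1.75×0.56 = 11.4 V.
V_CE = 11.4 V > 0.2 V confirms active-region operation.

V_CE ≈ 11 V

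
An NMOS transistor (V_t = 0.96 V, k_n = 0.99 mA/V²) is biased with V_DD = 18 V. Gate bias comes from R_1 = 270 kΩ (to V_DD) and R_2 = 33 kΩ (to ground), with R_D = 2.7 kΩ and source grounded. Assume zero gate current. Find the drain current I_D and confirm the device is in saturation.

I_D ≈ 0.5 mA

V_G = V_DD·R_2/(R_1+R_2) = 18×33/303 = 1.96 V. With the source grounded, V_GS = V_G = 1.96 V.
Assume saturation: I_D = (k_n/2)(V_GS − V_t)² = (0.99/2)×(1.96 − 0.96)² = 0.495×1² = 0.495 mA.
V_DS = V_DD − I_D·R_D = 18 − 0.495×2.7 = 16.7 V.
Saturation requires V_DS ≥ V_GS − V_t = 1 V; 16.7 ≥ 1 ✓.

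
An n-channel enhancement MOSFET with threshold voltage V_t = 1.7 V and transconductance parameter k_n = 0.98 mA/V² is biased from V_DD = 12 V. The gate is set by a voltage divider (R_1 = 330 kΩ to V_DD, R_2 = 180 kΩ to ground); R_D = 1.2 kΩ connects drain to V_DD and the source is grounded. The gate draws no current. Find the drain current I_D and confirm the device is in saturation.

I_D ≈ 3.1 mA

V_G = V_DD·R_2/(R_1+R_2) = 12×180/510 = 4.24 V. With the source grounded, V_GS = V_G = 4.24 V.
Assume saturation: I_D = (k_n/2)(V_GS − V_t)² = (0.98/2)×(4.24 − 1.7)² = 0.49×2.54² = 3.15 mA.
V_DS = V_DD − I_D·R_D = 12 − 3.15×1.2 = 8.22 V.
Saturation requires V_DS ≥ V_GS − V_t = 2.54 V; 8.22 ≥ 2.54 ✓.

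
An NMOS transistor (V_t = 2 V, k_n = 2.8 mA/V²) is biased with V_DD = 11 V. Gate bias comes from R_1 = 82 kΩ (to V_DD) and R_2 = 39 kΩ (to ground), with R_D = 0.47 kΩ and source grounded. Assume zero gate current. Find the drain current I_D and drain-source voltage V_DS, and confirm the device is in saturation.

V_G = V_DD·R_2/(R_1+R_2) = 11×39/121 = 3.55 V. With the source grounded, V_GS = V_G = 3.55 V.
Assume saturation: I_D = (k_n/2)(V_GS − V_t)² = (2.8/2)×(3.55 − 2)² = 1.4×1.55² = 3.34 mA.
V_DS = V_DD − I_D·R_D = 11 − 3.34×0.47 = 9.43 V.
Saturation requires V_DS ≥ V_GS − V_t = 1.55 V; 9.43 ≥ 1.55 ✓.

I_D ≈ 3.3 mA, V_DS ≈ 9.4 V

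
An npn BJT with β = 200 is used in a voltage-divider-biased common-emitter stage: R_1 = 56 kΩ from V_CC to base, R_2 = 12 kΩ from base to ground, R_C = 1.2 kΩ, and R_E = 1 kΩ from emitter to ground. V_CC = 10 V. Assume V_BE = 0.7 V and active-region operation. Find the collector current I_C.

Thevenize the base divider: V_Th = V_CC·R_2/(R_1+R_2) = 10×12/68 = 1.76 V, R_Th = R_1‖R_2 = 9.88 kΩ.
Base-emitter loop: V_Th = I_B·R_Th + V_BE + (β+1)I_B·R_E, so I_B = (1.76 − 0.7) / (9.88 + 201×1) = 0.00505 mA.
I_C = β·I_B = 200×0.00505 = 1.01 mA, and I_E = (β+1)I_B = 1.01 mA.
V_CE = V_CC − I_C·R_C − I_E·R_E = 10 − 1.01×1.2 − 1.01×1 = 7.77 V.
V_CE = 7.77 V > 0.2 V confirms active-region operation.

I_C ≈ 1 mA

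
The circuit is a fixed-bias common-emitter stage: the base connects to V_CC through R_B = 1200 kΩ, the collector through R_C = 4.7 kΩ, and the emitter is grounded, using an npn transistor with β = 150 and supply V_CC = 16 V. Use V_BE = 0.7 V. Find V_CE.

V_CE ≈ 7 V

Base loop: V_CC = I_B·R_B + V_BE, so I_B = (16 − 0.7)/1200 kΩ = 0.0128 mA.
In the active region I_C = β·I_B = 150 × 0.0128 = 1.91 mA.
Collector loop: V_CE = V_CC − I_C·R_C = 16 − 1.91×4.7 = 7.01 V.
Since V_CE = 7.01 V > V_CE(sat) ≈ 0.2 V, the transistor is in the active region as assumed.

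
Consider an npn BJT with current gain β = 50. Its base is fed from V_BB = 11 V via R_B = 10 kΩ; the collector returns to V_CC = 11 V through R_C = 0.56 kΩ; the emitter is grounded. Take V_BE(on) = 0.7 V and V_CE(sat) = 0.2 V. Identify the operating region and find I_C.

Assume active: I_B = (11 − 0.7)/10 = 1.03 mA, giving I_C = β·I_B = 51.5 mA.
But then V_CE = 11 − 51.5×0.56 = -17.8 V < V_CE(sat) = 0.2 V — impossible in the active region.
So the transistor is saturated. With V_CE = 0.2 V, I_C = (V_CC − 0.2)/R_C = 10.8/0.56 = 19.3 mA.
Check: β·I_B = 51.5 mA > I_C = 19.3 mA, confirming saturation.

saturation; I_C ≈ 19 mA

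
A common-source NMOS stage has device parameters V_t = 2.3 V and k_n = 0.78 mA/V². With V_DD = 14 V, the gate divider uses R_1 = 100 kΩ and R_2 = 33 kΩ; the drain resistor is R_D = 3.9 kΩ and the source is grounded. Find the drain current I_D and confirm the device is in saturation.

V_G = V_DD·R_2/(R_1+R_2) = 14×33/133 = 3.47 V. With the source grounded, V_GS = V_G = 3.47 V.
Assume saturation: I_D = (k_n/2)(V_GS − V_t)² = (0.78/2)×(3.47 − 2.3)² = 0.39×1.17² = 0.537 mA.
V_DS = V_DD − I_D·R_D = 14 − 0.537×3.9 = 11.9 V.
Saturation requires V_DS ≥ V_GS − V_t = 1.17 V; 11.9 ≥ 1.17 ✓.

I_D ≈ 0.54 mA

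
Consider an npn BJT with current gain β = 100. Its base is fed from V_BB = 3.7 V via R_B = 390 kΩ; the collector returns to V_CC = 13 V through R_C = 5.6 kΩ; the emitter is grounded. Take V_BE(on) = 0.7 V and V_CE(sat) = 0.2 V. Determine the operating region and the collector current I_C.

Assume active. Base-emitter loop: I_B = (V_BB − V_BE)/R_B = (3.7 − 0.7)/390 = 0.00769 mA.
I_C = β·I_B = 100×0.00769 = 0.769 mA.
V_CE = V_CC − I_C·R_C = 13 − 0.769×5.6 = 8.69 V > V_CE(sat), so the active-region assumption holds.

active; I_C ≈ 0.77 mA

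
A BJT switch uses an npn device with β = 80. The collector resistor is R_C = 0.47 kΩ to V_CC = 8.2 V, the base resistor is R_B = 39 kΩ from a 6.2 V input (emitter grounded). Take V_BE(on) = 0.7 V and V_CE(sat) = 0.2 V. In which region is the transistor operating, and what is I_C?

active; I_C ≈ 11 mA

Assume active. Base-emitter loop: I_B = (V_BB − V_BE)/R_B = (6.2 − 0.7)/39 = 0.141 mA.
I_C = β·I_B = 80×0.141 = 11.3 mA.
V_CE = V_CC − I_C·R_C = 8.2 − 11.3×0.47 = 2.9 V > V_CE(sat), so the active-region assumption holds.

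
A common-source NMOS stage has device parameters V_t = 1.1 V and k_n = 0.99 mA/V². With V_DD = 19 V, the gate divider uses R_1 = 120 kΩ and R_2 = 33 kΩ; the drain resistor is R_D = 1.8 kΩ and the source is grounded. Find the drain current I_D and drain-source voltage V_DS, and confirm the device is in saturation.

V_G = V_DD·R_2/(R_1+R_2) = 19×33/153 = 4.1 V. With the source grounded, V_GS = V_G = 4.1 V.
Assume saturation: I_D = (k_n/2)(V_GS − V_t)² = (0.99/2)×(4.1 − 1.1)² = 0.495×3² = 4.45 mA.
V_DS = V_DD − I_D·R_D = 19 − 4.45×1.8 = 11 V.
Saturation requires V_DS ≥ V_GS − V_t = 3 V; 11 ≥ 3 ✓.

I_D ≈ 4.4 mA, V_DS ≈ 11 V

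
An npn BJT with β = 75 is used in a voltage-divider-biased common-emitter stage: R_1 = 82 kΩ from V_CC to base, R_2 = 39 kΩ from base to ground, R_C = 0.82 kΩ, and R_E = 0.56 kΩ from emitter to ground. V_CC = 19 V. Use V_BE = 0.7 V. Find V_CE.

V_CE ≈ 11 V

Thevenize the base divider: V_Th = V_CC·R_2/(R_1+R_2) = 19×39/121 = 6.12 V, R_Th = R_1‖R_2 = 26.4 kΩ.
Base-emitter loop: V_Th = I_B·R_Th + V_BE + (β+1)I_B·R_E, so I_B = (6.12 − 0.7) / (26.4 + 76×0.56) = 0.0786 mA.
I_C = β·I_B = 75×0.0786 = 5.9 mA, and I_E = (β+1)I_B = 5.98 mA.
V_CE = V_CC − I_C·R_C − I_E·R_E = 19 − 5.9×0.82 − 5.98×0.56 = 10.8 V.
V_CE = 10.8 V > 0.2 V confirms active-region operation.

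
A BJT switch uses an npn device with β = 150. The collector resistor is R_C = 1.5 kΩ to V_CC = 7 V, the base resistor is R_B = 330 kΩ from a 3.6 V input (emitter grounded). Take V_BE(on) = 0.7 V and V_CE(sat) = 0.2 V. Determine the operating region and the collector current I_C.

active; I_C ≈ 1.3 mA

Assume active. Base-emitter loop: I_B = (V_BB − V_BE)/R_B = (3.6 − 0.7)/330 = 0.00879 mA.
I_C = β·I_B = 150×0.00879 = 1.32 mA.
V_CE = V_CC − I_C·R_C = 7 − 1.32×1.5 = 5.02 V > V_CE(sat), so the active-region assumption holds.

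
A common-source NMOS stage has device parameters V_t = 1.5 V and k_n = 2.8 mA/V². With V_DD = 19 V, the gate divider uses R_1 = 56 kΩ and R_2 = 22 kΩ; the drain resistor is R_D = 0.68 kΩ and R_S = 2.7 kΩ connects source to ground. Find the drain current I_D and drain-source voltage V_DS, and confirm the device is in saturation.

V_G = V_DD·R_2/(R_1+R_2) = 19×22/78 = 5.36 V.
Assume saturation: I_D = (k_n/2)(V_GS − V_t)² with V_GS = V_G − I_D·R_S = 5.36 − 2.7·I_D.
Substituting gives 10.2·I_D² − 30.2·I_D + 20.8 = 0, with roots I_D = 1.1 or 1.86 mA.
The root I_D = 1.86 mA gives V_GS = 0.349 V ≤ V_t, so take I_D = 1.1 mA.
Then V_GS = 2.39 V and V_DS = V_DD − I_D(R_D+R_S) = 19 − 1.1×3.38 = 15.3 V.
Saturation requires V_DS ≥ V_GS − V_t = 0.887 V; 15.3 ≥ 0.887 ✓.

I_D ≈ 1.1 mA, V_DS ≈ 15 V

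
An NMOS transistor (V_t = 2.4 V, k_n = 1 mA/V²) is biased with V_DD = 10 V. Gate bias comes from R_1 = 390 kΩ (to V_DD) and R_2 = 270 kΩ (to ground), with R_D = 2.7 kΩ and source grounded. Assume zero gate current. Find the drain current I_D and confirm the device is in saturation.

I_D ≈ 1.4 mA

V_G = V_DD·R_2/(R_1+R_2) = 10×270/660 = 4.09 V. With the source grounded, V_GS = V_G = 4.09 V.
Assume saturation: I_D = (k_n/2)(V_GS − V_t)² = (1/2)×(4.09 − 2.4)² = 0.5×1.69² = 1.43 mA.
V_DS = V_DD − I_D·R_D = 10 − 1.43×2.7 = 6.14 V.
Saturation requires V_DS ≥ V_GS − V_t = 1.69 V; 6.14 ≥ 1.69 ✓.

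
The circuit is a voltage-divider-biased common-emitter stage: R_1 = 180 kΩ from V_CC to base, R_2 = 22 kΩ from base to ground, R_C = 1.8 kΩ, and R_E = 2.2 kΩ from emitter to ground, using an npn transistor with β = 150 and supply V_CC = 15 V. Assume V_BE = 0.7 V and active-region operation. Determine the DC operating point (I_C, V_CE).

I_C ≈ 0.4 mA, V_CE ≈ 13 V

Thevenize the base divider: V_Th = V_CC·R_2/(R_1+R_2) = 15×22/202 = 1.63 V, R_Th = R_1‖R_2 = 19.6 kΩ.
Base-emitter loop: V_Th = I_B·R_Th + V_BE + (β+1)I_B·R_E, so I_B = (1.63 − 0.7) / (19.6 + 151×2.2) = 0.00265 mA.
I_C = β·I_B = 150×0.00265 = 0.398 mA, and I_E = (β+1)I_B = 0.401 mA.
V_CE = V_CC − I_C·R_C − I_E·R_E = 15 − 0.398×1.8 − 0.401×2.2 = 13.4 V.
V_CE = 13.4 V > 0.2 V confirms active-region operation.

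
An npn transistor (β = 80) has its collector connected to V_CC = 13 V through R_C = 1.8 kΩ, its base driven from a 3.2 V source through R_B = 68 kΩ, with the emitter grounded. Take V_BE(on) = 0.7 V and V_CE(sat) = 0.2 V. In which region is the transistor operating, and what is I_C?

Assume active. Base-emitter loop: I_B = (V_BB − V_BE)/R_B = (3.2 − 0.7)/68 = 0.0368 mA.
I_C = β·I_B = 80×0.0368 = 2.94 mA.
V_CE = V_CC − I_C·R_C = 13 − 2.94×1.8 = 7.71 V > V_CE(sat), so the active-region assumption holds.

active; I_C ≈ 2.9 mA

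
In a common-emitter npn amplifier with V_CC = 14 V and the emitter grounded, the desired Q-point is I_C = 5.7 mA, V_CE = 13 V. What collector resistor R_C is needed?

R_C ≈ 0.18 kΩ

Collector loop: V_CC = I_C·R_C + V_CE.
R_C = (V_CC − V_CE)/I_C = (14 − 13)/5.7 = 0.175 kΩ.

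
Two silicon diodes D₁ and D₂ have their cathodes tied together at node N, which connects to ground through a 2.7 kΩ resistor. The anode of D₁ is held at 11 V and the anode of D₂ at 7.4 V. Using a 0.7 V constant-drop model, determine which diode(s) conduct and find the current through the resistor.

Assume both conduct. Then node N would need to be at both 11−0.7 = 10.3 V and 7.4−0.7 = 6.7 V, which is impossible.
Assume only D₁ conducts: V_N = 11 − 0.7 = 10.3 V, so I_R = 10.3/2.7 = 3.81 mA.
Check D₂: its anode-to-cathode voltage is 7.4 − 10.3 = -2.9 V < 0.7 V, so it is off. The assumption is consistent.

Only D₁ conducts; I_R ≈ 3.8 mA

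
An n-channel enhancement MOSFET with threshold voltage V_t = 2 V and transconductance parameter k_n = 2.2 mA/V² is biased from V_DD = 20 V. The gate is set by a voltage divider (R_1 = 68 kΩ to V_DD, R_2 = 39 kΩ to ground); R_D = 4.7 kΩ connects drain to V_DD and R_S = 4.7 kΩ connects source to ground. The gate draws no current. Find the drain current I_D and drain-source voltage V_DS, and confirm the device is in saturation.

V_G = V_DD·R_2/(R_1+R_2) = 20×39/107 = 7.29 V.
Assume saturation: I_D = (k_n/2)(V_GS − V_t)² with V_GS = V_G − I_D·R_S = 7.29 − 4.7·I_D.
Substituting gives 24.3·I_D² − 55.7·I_D + 30.8 = 0, with roots I_D = 0.93 or 1.36 mA.
The root I_D = 1.36 mA gives V_GS = 0.887 V ≤ V_t, so take I_D = 0.93 mA.
Then V_GS = 2.92 V and V_DS = V_DD − I_D(R_D+R_S) = 20 − 0.93×9.4 = 11.3 V.
Saturation requires V_DS ≥ V_GS − V_t = 0.919 V; 11.3 ≥ 0.919 ✓.

I_D ≈ 0.93 mA, V_DS ≈ 11 V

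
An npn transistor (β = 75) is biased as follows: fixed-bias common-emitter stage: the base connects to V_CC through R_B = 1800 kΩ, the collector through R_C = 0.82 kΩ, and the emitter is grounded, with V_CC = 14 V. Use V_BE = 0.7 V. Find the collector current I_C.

I_C ≈ 0.55 mA

Base loop: V_CC = I_B·R_B + V_BE, so I_B = (14 − 0.7)/1800 kΩ = 0.00739 mA.
In the active region I_C = β·I_B = 75 × 0.00739 = 0.554 mA.
Collector loop: V_CE = V_CC − I_C·R_C = 14 − 0.554×0.82 = 13.5 V.
Since V_CE = 13.5 V > V_CE(sat) ≈ 0.2 V, the transistor is in the active region as assumed.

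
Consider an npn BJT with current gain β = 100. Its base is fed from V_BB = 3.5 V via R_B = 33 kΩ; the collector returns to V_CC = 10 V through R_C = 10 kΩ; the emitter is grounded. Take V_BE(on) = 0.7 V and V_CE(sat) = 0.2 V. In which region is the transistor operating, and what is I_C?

Assume active: I_B = (3.5 − 0.7)/33 = 0.0848 mA, giving I_C = β·I_B = 8.48 mA.
But then V_CE = 10 − 8.48×10 = -74.8 V < V_CE(sat) = 0.2 V — impossible in the active region.
So the transistor is saturated. With V_CE = 0.2 V, I_C = (V_CC − 0.2)/R_C = 9.8/10 = 0.98 mA.
Check: β·I_B = 8.48 mA > I_C = 0.98 mA, confirming saturation.

saturation; I_C ≈ 0.98 mA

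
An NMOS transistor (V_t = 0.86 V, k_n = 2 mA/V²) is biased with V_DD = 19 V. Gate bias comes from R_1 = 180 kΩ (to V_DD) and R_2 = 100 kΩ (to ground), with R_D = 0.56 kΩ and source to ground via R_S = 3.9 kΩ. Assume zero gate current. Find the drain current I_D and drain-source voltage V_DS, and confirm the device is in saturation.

V_G = V_DD·R_2/(R_1+R_2) = 19×100/280 = 6.79 V.
Assume saturation: I_D = (k_n/2)(V_GS − V_t)² with V_GS = V_G − I_D·R_S = 6.79 − 3.9·I_D.
Substituting gives 15.2·I_D² − 47.2·I_D + 35.1 = 0, with roots I_D = 1.23 or 1.87 mA.
The root I_D = 1.87 mA gives V_GS = -0.507 V ≤ V_t, so take I_D = 1.23 mA.
Then V_GS = 1.97 V and V_DS = V_DD − I_D(R_D+R_S) = 19 − 1.23×4.46 = 13.5 V.
Saturation requires V_DS ≥ V_GS − V_t = 1.11 V; 13.5 ≥ 1.11 ✓.

I_D ≈ 1.2 mA, V_DS ≈ 13 V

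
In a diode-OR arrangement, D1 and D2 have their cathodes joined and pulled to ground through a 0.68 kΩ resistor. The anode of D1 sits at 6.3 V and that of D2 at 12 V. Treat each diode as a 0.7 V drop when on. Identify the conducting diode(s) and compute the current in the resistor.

Only D2 conducts; I_R ≈ 17 mA

Assume both conduct. Then node N would need to be at both 6.3−0.7 = 5.6 V and 12−0.7 = 11.3 V, which is impossible.
Assume only D2 conducts: V_N = 12 − 0.7 = 11.3 V, so I_R = 11.3/0.68 = 16.6 mA.
Check D1: its anode-to-cathode voltage is 6.3 − 11.3 = -5 V < 0.7 V, so it is off. The assumption is consistent.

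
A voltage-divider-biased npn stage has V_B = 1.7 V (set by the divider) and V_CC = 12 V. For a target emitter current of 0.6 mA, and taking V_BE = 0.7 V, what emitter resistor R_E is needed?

R_E ≈ 1.7 kΩ

V_E = V_B − V_BE = 1.7 − 0.7 = 1 V.
R_E = V_E / I_E = 1 / 0.6 = 1.67 kΩ.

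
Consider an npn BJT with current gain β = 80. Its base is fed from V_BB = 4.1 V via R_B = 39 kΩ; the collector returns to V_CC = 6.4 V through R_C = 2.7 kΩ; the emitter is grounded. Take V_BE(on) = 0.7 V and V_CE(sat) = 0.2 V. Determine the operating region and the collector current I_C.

Assume active: I_B = (4.1 − 0.7)/39 = 0.0872 mA, giving I_C = β·I_B = 6.97 mA.
But then V_CE = 6.4 − 6.97×2.7 = -12.4 V < V_CE(sat) = 0.2 V — impossible in the active region.
So the transistor is saturated. With V_CE = 0.2 V, I_C = (V_CC − 0.2)/R_C = 6.2/2.7 = 2.3 mA.
Check: β·I_B = 6.97 mA > I_C = 2.3 mA, confirming saturation.

saturation; I_C ≈ 2.3 mA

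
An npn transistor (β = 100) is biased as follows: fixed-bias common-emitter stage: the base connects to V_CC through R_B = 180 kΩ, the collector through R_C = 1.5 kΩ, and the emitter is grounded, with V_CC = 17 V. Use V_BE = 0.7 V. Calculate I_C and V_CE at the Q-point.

I_C ≈ 9.1 mA, V_CE ≈ 3.4 V

Base loop: V_CC = I_B·R_B + V_BE, so I_B = (17 − 0.7)/180 kΩ = 0.0906 mA.
In the active region I_C = β·I_B = 100 × 0.0906 = 9.06 mA.
Collector loop: V_CE = V_CC − I_C·R_C = 17 − 9.06×1.5 = 3.42 V.
Since V_CE = 3.42 V > V_CE(sat) ≈ 0.2 V, the transistor is in the active region as assumed.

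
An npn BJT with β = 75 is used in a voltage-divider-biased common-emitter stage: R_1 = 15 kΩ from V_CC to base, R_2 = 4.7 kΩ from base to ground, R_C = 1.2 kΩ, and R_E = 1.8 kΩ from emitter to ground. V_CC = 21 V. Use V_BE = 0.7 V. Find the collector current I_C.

Thevenize the base divider: V_Th = V_CC·R_2/(R_1+R_2) = 21×4.7/19.7 = 5.01 V, R_Th = R_1‖R_2 = 3.58 kΩ.
Base-emitter loop: V_Th = I_B·R_Th + V_BE + (β+1)I_B·R_E, so I_B = (5.01 − 0.7) / (3.58 + 76×1.8) = 0.0307 mA.
I_C = β·I_B = 75×0.0307 = 2.3 mA, and I_E = (β+1)I_B = 2.33 mA.
V_CE = V_CC − I_C·R_C − I_E·R_E = 21 − 2.3×1.2 − 2.33×1.8 = 14 V.
V_CE = 14 V > 0.2 V confirms active-region operation.

I_C ≈ 2.3 mA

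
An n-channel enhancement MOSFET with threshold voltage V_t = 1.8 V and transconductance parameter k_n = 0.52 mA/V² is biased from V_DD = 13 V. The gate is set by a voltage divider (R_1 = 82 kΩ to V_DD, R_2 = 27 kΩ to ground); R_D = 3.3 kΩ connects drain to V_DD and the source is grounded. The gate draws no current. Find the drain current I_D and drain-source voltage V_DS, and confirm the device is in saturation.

V_G = V_DD·R_2/(R_1+R_2) = 13×27/109 = 3.22 V. With the source grounded, V_GS = V_G = 3.22 V.
Assume saturation: I_D = (k_n/2)(V_GS − V_t)² = (0.52/2)×(3.22 − 1.8)² = 0.26×1.42² = 0.524 mA.
V_DS = V_DD − I_D·R_D = 13 − 0.524×3.3 = 11.3 V.
Saturation requires V_DS ≥ V_GS − V_t = 1.42 V; 11.3 ≥ 1.42 ✓.

I_D ≈ 0.52 mA, V_DS ≈ 11 V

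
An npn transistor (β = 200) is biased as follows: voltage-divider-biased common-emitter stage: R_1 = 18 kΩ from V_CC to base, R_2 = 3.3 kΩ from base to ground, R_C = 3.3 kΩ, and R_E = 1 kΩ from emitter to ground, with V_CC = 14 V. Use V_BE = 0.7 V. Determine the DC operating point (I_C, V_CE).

Thevenize the base divider: V_Th = V_CC·R_2/(R_1+R_2) = 14×3.3/21.3 = 2.17 V, R_Th = R_1‖R_2 = 2.79 kΩ.
Base-emitter loop: V_Th = I_B·R_Th + V_BE + (β+1)I_B·R_E, so I_B = (2.17 − 0.7) / (2.79 + 201×1) = 0.00721 mA.
I_C = β·I_B = 200×0.00721 = 1.44 mA, and I_E = (β+1)I_B = 1.45 mA.
V_CE = V_CC − I_C·R_C − I_E·R_E = 14 − 1.44×3.3 − 1.45×1 = 7.79 V.
V_CE = 7.79 V > 0.2 V confirms active-region operation.

I_C ≈ 1.4 mA, V_CE ≈ 7.8 V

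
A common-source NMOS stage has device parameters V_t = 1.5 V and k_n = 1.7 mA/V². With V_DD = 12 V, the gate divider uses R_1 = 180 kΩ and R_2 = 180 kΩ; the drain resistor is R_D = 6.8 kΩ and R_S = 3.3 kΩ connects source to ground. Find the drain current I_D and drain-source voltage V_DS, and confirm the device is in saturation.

V_G = V_DD·R_2/(R_1+R_2) = 12×180/360 = 6 V.
Assume saturation: I_D = (k_n/2)(V_GS − V_t)² with V_GS = V_G − I_D·R_S = 6 − 3.3·I_D.
Substituting gives 9.26·I_D² − 26.2·I_D + 17.2 = 0, with roots I_D = 1.03 or 1.81 mA.
The root I_D = 1.81 mA gives V_GS = 0.0427 V ≤ V_t, so take I_D = 1.03 mA.
Then V_GS = 2.6 V and V_DS = V_DD − I_D(R_D+R_S) = 12 − 1.03×10.1 = 1.6 V.
Saturation requires V_DS ≥ V_GS − V_t = 1.1 V; 1.6 ≥ 1.1 ✓.

I_D ≈ 1 mA, V_DS ≈ 1.6 V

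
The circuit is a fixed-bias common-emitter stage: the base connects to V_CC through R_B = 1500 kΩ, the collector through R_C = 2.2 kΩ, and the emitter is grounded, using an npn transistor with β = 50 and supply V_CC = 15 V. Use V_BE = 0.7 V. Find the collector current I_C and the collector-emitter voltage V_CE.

I_C ≈ 0.48 mA, V_CE ≈ 14 V

Base loop: V_CC = I_B·R_B + V_BE, so I_B = (15 − 0.7)/1500 kΩ = 0.00953 mA.
In the active region I_C = β·I_B = 50 × 0.00953 = 0.477 mA.
Collector loop: V_CE = V_CC − I_C·R_C = 15 − 0.477×2.2 = 14 V.
Since V_CE = 14 V > V_CE(sat) ≈ 0.2 V, the transistor is in the active region as assumed.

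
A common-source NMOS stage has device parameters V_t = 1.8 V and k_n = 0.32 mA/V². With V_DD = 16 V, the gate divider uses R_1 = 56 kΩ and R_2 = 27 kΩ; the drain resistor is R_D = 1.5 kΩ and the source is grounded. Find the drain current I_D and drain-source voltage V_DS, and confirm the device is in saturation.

V_G = V_DD·R_2/(R_1+R_2) = 16×27/83 = 5.2 V. With the source grounded, V_GS = V_G = 5.2 V.
Assume saturation: I_D = (k_n/2)(V_GS − V_t)² = (0.32/2)×(5.2 − 1.8)² = 0.16×3.4² = 1.85 mA.
V_DS = V_DD − I_D·R_D = 16 − 1.85×1.5 = 13.2 V.
Saturation requires V_DS ≥ V_GS − V_t = 3.4 V; 13.2 ≥ 3.4 ✓.

I_D ≈ 1.9 mA, V_DS ≈ 13 V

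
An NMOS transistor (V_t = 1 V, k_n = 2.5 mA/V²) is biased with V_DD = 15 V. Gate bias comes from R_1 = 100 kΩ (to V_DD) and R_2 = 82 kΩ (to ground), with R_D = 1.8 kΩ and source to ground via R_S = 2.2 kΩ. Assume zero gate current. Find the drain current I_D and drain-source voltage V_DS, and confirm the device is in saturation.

V_G = V_DD·R_2/(R_1+R_2) = 15×82/182 = 6.76 V.
Assume saturation: I_D = (k_n/2)(V_GS − V_t)² with V_GS = V_G − I_D·R_S = 6.76 − 2.2·I_D.
Substituting gives 6.05·I_D² − 32.7·I_D + 41.4 = 0, with roots I_D = 2.04 or 3.36 mA.
The root I_D = 3.36 mA gives V_GS = -0.64 V ≤ V_t, so take I_D = 2.04 mA.
Then V_GS = 2.28 V and V_DS = V_DD − I_D(R_D+R_S) = 15 − 2.04×4 = 6.85 V.
Saturation requires V_DS ≥ V_GS − V_t = 1.28 V; 6.85 ≥ 1.28 ✓.

I_D ≈ 2 mA, V_DS ≈ 6.9 V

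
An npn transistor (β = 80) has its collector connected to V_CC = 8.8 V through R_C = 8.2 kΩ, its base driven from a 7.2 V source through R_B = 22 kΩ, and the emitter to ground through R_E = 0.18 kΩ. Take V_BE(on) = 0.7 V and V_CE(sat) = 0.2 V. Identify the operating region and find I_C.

saturation; I_C ≈ 1 mA

Assume active: I_B = (7.2 − 0.7)/(22 + 81×0.18) = 0.178 mA, I_C = β·I_B = 14.2 mA.
Then V_CE = 8.8 − 14.2×8.2 − 14.4×0.18 = -110 V < 0.2 V — the active assumption fails.
Re-solve with V_CE = 0.2 V. KCL at the emitter: V_E/R_E = (V_BB−0.7−V_E)/R_B + (V_CC−0.2−V_E)/R_C, giving V_E = 0.235 V.
I_C = (V_CC − 0.2 − V_E)/R_C = (8.6 − 0.235)/8.2 = 1.02 mA.
Check: I_B = (6.5 − 0.235)/22 = 0.285 mA, and β·I_B = 22.8 mA > I_C, confirming saturation.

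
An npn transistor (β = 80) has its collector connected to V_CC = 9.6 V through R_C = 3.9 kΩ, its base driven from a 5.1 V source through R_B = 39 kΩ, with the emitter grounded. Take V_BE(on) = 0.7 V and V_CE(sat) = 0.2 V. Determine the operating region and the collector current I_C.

Assume active: I_B = (5.1 − 0.7)/39 = 0.113 mA, giving I_C = β·I_B = 9.03 mA.
But then V_CE = 9.6 − 9.03×3.9 = -25.6 V < V_CE(sat) = 0.2 V — impossible in the active region.
So the transistor is saturated. With V_CE = 0.2 V, I_C = (V_CC − 0.2)/R_C = 9.4/3.9 = 2.41 mA.
Check: β·I_B = 9.03 mA > I_C = 2.41 mA, confirming saturation.

saturation; I_C ≈ 2.4 mA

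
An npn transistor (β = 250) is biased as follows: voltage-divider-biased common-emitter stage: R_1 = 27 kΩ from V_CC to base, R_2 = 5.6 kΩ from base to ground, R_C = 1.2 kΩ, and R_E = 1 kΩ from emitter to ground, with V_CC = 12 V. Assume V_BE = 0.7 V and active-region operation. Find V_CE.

V_CE ≈ 9.1 V

Thevenize the base divider: V_Th = V_CC·R_2/(R_1+R_2) = 12×5.6/32.6 = 2.06 V, R_Th = R_1‖R_2 = 4.64 kΩ.
Base-emitter loop: V_Th = I_B·R_Th + V_BE + (β+1)I_B·R_E, so I_B = (2.06 − 0.7) / (4.64 + 251×1) = 0.00533 mA.
I_C = β·I_B = 250×0.00533 = 1.33 mA, and I_E = (β+1)I_B = 1.34 mA.
V_CE = V_CC − I_C·R_C − I_E·R_E = 12 − 1.33×1.2 − 1.34×1 = 9.07 V.
V_CE = 9.07 V > 0.2 V confirms active-region operation.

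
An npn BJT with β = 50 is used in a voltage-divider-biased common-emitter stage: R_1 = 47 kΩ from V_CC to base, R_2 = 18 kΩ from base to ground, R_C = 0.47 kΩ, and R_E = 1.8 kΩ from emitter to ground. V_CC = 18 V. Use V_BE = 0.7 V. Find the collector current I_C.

I_C ≈ 2 mA

Thevenize the base divider: V_Th = V_CC·R_2/(R_1+R_2) = 18×18/65 = 4.98 V, R_Th = R_1‖R_2 = 13 kΩ.
Base-emitter loop: V_Th = I_B·R_Th + V_BE + (β+1)I_B·R_E, so I_B = (4.98 − 0.7) / (13 + 51×1.8) = 0.0409 mA.
I_C = β·I_B = 50×0.0409 = 2.04 mA, and I_E = (β+1)I_B = 2.08 mA.
V_CE = V_CC − I_C·R_C − I_E·R_E = 18 − 2.04×0.47 − 2.08×1.8 = 13.3 V.
V_CE = 13.3 V > 0.2 V confirms active-region operation.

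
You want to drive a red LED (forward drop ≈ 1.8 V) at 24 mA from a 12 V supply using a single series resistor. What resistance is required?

R ≈ 0.42 kΩ

The resistor drops V_S − V_D = 12 − 1.8 = 10.2 V at 24 mA.
R = 10.2 V / 24 mA = 0.425 kΩ.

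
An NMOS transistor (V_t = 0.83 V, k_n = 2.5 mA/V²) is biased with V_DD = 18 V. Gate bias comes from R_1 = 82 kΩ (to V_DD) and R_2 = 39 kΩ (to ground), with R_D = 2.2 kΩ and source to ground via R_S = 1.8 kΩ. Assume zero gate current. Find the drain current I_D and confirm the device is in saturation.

V_G = V_DD·R_2/(R_1+R_2) = 18×39/121 = 5.8 V.
Assume saturation: I_D = (k_n/2)(V_GS − V_t)² with V_GS = V_G − I_D·R_S = 5.8 − 1.8·I_D.
Substituting gives 4.05·I_D² − 23.4·I_D + 30.9 = 0, with roots I_D = 2.05 or 3.72 mA.
The root I_D = 3.72 mA gives V_GS = -0.895 V ≤ V_t, so take I_D = 2.05 mA.
Then V_GS = 2.11 V and V_DS = V_DD − I_D(R_D+R_S) = 18 − 2.05×4 = 9.8 V.
Saturation requires V_DS ≥ V_GS − V_t = 1.28 V; 9.8 ≥ 1.28 ✓.

I_D ≈ 2.1 mA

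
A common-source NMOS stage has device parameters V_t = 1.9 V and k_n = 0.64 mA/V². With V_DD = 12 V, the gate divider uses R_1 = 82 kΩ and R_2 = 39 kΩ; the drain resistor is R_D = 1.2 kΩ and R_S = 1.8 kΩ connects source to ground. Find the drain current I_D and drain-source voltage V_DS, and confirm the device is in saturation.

V_G = V_DD·R_2/(R_1+R_2) = 12×39/121 = 3.87 V.
Assume saturation: I_D = (k_n/2)(V_GS − V_t)² with V_GS = V_G − I_D·R_S = 3.87 − 1.8·I_D.
Substituting gives 1.04·I_D² − 3.27·I_D + 1.24 = 0, with roots I_D = 0.441 or 2.71 mA.
The root I_D = 2.71 mA gives V_GS = -1.01 V ≤ V_t, so take I_D = 0.441 mA.
Then V_GS = 3.07 V and V_DS = V_DD − I_D(R_D+R_S) = 12 − 0.441×3 = 10.7 V.
Saturation requires V_DS ≥ V_GS − V_t = 1.17 V; 10.7 ≥ 1.17 ✓.

I_D ≈ 0.44 mA, V_DS ≈ 11 V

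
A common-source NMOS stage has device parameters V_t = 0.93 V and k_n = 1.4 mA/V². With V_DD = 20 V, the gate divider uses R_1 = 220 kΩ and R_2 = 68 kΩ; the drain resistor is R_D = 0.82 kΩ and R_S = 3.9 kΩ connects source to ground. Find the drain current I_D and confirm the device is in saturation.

I_D ≈ 0.71 mA

V_G = V_DD·R_2/(R_1+R_2) = 20×68/288 = 4.72 V.
Assume saturation: I_D = (k_n/2)(V_GS − V_t)² with V_GS = V_G − I_D·R_S = 4.72 − 3.9·I_D.
Substituting gives 10.6·I_D² − 21.7·I_D + 10.1 = 0, with roots I_D = 0.713 or 1.33 mA.
The root I_D = 1.33 mA gives V_GS = -0.446 V ≤ V_t, so take I_D = 0.713 mA.
Then V_GS = 1.94 V and V_DS = V_DD − I_D(R_D+R_S) = 20 − 0.713×4.72 = 16.6 V.
Saturation requires V_DS ≥ V_GS − V_t = 1.01 V; 16.6 ≥ 1.01 ✓.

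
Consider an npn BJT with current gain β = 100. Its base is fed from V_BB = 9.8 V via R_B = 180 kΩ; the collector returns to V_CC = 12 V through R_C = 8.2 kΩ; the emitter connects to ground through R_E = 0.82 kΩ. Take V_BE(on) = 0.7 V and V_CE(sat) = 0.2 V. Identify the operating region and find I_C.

Assume active: I_B = (9.8 − 0.7)/(180 + 101×0.82) = 0.0346 mA, I_C = β·I_B = 3.46 mA.
Then V_CE = 12 − 3.46×8.2 − 3.5×0.82 = -19.3 V < 0.2 V — the active assumption fails.
Re-solve with V_CE = 0.2 V. KCL at the emitter: V_E/R_E = (V_BB−0.7−V_E)/R_B + (V_CC−0.2−V_E)/R_C, giving V_E = 1.11 V.
I_C = (V_CC − 0.2 − V_E)/R_C = (11.8 − 1.11)/8.2 = 1.3 mA.
Check: I_B = (9.1 − 1.11)/180 = 0.0444 mA, and β·I_B = 4.44 mA > I_C, confirming saturation.

saturation; I_C ≈ 1.3 mA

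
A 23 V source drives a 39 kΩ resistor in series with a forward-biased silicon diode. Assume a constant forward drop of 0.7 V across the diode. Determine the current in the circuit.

KVL around the loop: 23 = V_D + I·R = 0.7 + I × 39 kΩ.
So I = (23 − 0.7) / 39 kΩ = 22.3 / 39 = 0.572 mA.

I ≈ 0.57 mA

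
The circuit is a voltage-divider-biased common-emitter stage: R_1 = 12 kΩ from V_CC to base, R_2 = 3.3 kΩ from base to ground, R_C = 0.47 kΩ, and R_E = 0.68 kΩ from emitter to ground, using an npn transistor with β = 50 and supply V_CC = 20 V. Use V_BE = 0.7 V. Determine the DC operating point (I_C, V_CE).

I_C ≈ 4.8 mA, V_CE ≈ 14 V

Thevenize the base divider: V_Th = V_CC·R_2/(R_1+R_2) = 20×3.3/15.3 = 4.31 V, R_Th = R_1‖R_2 = 2.59 kΩ.
Base-emitter loop: V_Th = I_B·R_Th + V_BE + (β+1)I_B·R_E, so I_B = (4.31 − 0.7) / (2.59 + 51×0.68) = 0.097 mA.
I_C = β·I_B = 50×0.097 = 4.85 mA, and I_E = (β+1)I_B = 4.95 mA.
V_CE = V_CC − I_C·R_C − I_E·R_E = 20 − 4.85×0.47 − 4.95×0.68 = 14.4 V.
V_CE = 14.4 V > 0.2 V confirms active-region operation.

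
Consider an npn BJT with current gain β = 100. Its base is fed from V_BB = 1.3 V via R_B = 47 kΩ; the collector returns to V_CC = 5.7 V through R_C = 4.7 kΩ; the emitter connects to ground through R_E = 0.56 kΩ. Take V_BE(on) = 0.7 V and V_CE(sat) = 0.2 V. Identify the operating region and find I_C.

active; I_C ≈ 0.58 mA

Assume active. Base-emitter loop: I_B = (V_BB − V_BE)/(R_B + (β+1)R_E) = (1.3 − 0.7)/(47 + 101×0.56) = 0.00579 mA.
I_C = β·I_B = 100×0.00579 = 0.579 mA.
V_CE = V_CC − I_C·R_C − I_E·R_E = 5.7 − 0.579×4.7 − 0.585×0.56 = 2.65 V > V_CE(sat), so the active-region assumption holds.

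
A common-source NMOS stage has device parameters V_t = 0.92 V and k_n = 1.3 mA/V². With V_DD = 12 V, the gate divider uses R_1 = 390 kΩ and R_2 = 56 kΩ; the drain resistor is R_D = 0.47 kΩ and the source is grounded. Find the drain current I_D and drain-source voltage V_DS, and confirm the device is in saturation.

I_D ≈ 0.22 mA, V_DS ≈ 12 V

V_G = V_DD·R_2/(R_1+R_2) = 12×56/446 = 1.51 V. With the source grounded, V_GS = V_G = 1.51 V.
Assume saturation: I_D = (k_n/2)(V_GS − V_t)² = (1.3/2)×(1.51 − 0.92)² = 0.65×0.587² = 0.224 mA.
V_DS = V_DD − I_D·R_D = 12 − 0.224×0.47 = 11.9 V.
Saturation requires V_DS ≥ V_GS − V_t = 0.587 V; 11.9 ≥ 0.587 ✓.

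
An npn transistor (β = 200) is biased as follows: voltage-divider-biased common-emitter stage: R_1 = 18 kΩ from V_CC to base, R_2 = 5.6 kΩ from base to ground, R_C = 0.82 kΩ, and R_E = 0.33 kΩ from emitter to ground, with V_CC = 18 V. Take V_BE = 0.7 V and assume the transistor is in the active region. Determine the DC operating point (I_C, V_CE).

I_C ≈ 10 mA, V_CE ≈ 6.3 V

Thevenize the base divider: V_Th = V_CC·R_2/(R_1+R_2) = 18×5.6/23.6 = 4.27 V, R_Th = R_1‖R_2 = 4.27 kΩ.
Base-emitter loop: V_Th = I_B·R_Th + V_BE + (β+1)I_B·R_E, so I_B = (4.27 − 0.7) / (4.27 + 201×0.33) = 0.0506 mA.
I_C = β·I_B = 200×0.0506 = 10.1 mA, and I_E = (β+1)I_B = 10.2 mA.
V_CE = V_CC − I_C·R_C − I_E·R_E = 18 − 10.1×0.82 − 10.2×0.33 = 6.35 V.
V_CE = 6.35 V > 0.2 V confirms active-region operation.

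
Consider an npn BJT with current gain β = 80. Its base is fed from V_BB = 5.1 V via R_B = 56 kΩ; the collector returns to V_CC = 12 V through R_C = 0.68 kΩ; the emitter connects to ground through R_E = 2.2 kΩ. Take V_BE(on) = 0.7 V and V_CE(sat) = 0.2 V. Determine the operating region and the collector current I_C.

Assume active. Base-emitter loop: I_B = (V_BB − V_BE)/(R_B + (β+1)R_E) = (5.1 − 0.7)/(56 + 81×2.2) = 0.0188 mA.
I_C = β·I_B = 80×0.0188 = 1.5 mA.
V_CE = V_CC − I_C·R_C − I_E·R_E = 12 − 1.5×0.68 − 1.52×2.2 = 7.63 V > V_CE(sat), so the active-region assumption holds.

active; I_C ≈ 1.5 mA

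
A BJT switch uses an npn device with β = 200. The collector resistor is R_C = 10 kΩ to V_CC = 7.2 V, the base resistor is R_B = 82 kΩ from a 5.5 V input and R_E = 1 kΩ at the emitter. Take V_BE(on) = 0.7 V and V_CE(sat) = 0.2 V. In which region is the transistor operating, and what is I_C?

saturation; I_C ≈ 0.63 mA

Assume active: I_B = (5.5 − 0.7)/(82 + 201×1) = 0.017 mA, I_C = β·I_B = 3.39 mA.
Then V_CE = 7.2 − 3.39×10 − 3.41×1 = -30.1 V < 0.2 V — the active assumption fails.
Re-solve with V_CE = 0.2 V. KCL at the emitter: V_E/R_E = (V_BB−0.7−V_E)/R_B + (V_CC−0.2−V_E)/R_C, giving V_E = 0.682 V.
I_C = (V_CC − 0.2 − V_E)/R_C = (7 − 0.682)/10 = 0.632 mA.
Check: I_B = (4.8 − 0.682)/82 = 0.0502 mA, and β·I_B = 10 mA > I_C, confirming saturation.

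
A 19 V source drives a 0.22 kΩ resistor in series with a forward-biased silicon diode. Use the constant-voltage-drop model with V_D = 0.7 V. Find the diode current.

KVL around the loop: 19 = V_D + I·R = 0.7 + I × 0.22 kΩ.
So I = (19 − 0.7) / 0.22 kΩ = 18.3 / 0.22 = 83.2 mA.

I ≈ 83 mA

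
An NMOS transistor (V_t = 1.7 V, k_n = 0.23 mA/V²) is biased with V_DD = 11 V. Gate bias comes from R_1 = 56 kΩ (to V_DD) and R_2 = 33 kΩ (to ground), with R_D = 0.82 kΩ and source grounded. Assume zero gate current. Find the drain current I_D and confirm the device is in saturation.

I_D ≈ 0.65 mA

V_G = V_DD·R_2/(R_1+R_2) = 11×33/89 = 4.08 V. With the source grounded, V_GS = V_G = 4.08 V.
Assume saturation: I_D = (k_n/2)(V_GS − V_t)² = (0.23/2)×(4.08 − 1.7)² = 0.115×2.38² = 0.651 mA.
V_DS = V_DD − I_D·R_D = 11 − 0.651×0.82 = 10.5 V.
Saturation requires V_DS ≥ V_GS − V_t = 2.38 V; 10.5 ≥ 2.38 ✓.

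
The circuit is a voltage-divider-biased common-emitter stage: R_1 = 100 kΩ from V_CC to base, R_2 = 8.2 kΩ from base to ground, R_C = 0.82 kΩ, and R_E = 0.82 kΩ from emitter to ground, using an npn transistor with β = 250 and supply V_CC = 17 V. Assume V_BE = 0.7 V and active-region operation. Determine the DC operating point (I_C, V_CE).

I_C ≈ 0.69 mA, V_CE ≈ 16 V

Thevenize the base divider: V_Th = V_CC·R_2/(R_1+R_2) = 17×8.2/108 = 1.29 V, R_Th = R_1‖R_2 = 7.58 kΩ.
Base-emitter loop: V_Th = I_B·R_Th + V_BE + (β+1)I_B·R_E, so I_B = (1.29 − 0.7) / (7.58 + 251×0.82) = 0.00276 mA.
I_C = β·I_B = 250×0.00276 = 0.689 mA, and I_E = (β+1)I_B = 0.692 mA.
V_CE = V_CC − I_C·R_C − I_E·R_E = 17 − 0.689×0.82 − 0.692×0.82 = 15.9 V.
V_CE = 15.9 V > 0.2 V confirms active-region operation.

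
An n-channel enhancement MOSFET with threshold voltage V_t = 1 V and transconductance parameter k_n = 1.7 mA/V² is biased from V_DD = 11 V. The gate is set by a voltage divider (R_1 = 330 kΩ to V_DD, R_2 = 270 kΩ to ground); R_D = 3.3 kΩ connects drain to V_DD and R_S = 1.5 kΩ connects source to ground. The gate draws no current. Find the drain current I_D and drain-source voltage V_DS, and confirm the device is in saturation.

I_D ≈ 1.7 mA, V_DS ≈ 2.9 V

V_G = V_DD·R_2/(R_1+R_2) = 11×270/600 = 4.95 V.
Assume saturation: I_D = (k_n/2)(V_GS − V_t)² with V_GS = V_G − I_D·R_S = 4.95 − 1.5·I_D.
Substituting gives 1.91·I_D² − 11.1·I_D + 13.3 = 0, with roots I_D = 1.69 or 4.1 mA.
The root I_D = 4.1 mA gives V_GS = -1.2 V ≤ V_t, so take I_D = 1.69 mA.
Then V_GS = 2.41 V and V_DS = V_DD − I_D(R_D+R_S) = 11 − 1.69×4.8 = 2.88 V.
Saturation requires V_DS ≥ V_GS − V_t = 1.41 V; 2.88 ≥ 1.41 ✓.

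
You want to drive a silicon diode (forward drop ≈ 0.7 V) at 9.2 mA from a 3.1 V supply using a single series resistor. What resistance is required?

The resistor drops V_S − V_D = 3.1 − 0.7 = 2.4 V at 9.2 mA.
R = 2.4 V / 9.2 mA = 0.261 kΩ.

R ≈ 0.26 kΩ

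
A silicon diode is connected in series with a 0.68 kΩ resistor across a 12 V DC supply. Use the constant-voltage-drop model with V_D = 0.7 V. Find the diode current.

KVL around the loop: 12 = V_D + I·R = 0.7 + I × 0.68 kΩ.
So I = (12 − 0.7) / 0.68 kΩ = 11.3 / 0.68 = 16.6 mA.

I ≈ 17 mA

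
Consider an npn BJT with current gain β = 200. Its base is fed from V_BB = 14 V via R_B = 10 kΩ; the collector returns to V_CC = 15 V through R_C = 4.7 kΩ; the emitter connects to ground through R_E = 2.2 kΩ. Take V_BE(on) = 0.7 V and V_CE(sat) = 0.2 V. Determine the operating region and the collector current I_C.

saturation; I_C ≈ 1.9 mA

Assume active: I_B = (14 − 0.7)/(10 + 201×2.2) = 0.0294 mA, I_C = β·I_B = 5.88 mA.
Then V_CE = 15 − 5.88×4.7 − 5.91×2.2 = -25.7 V < 0.2 V — the active assumption fails.
Re-solve with V_CE = 0.2 V. KCL at the emitter: V_E/R_E = (V_BB−0.7−V_E)/R_B + (V_CC−0.2−V_E)/R_C, giving V_E = 5.84 V.
I_C = (V_CC − 0.2 − V_E)/R_C = (14.8 − 5.84)/4.7 = 1.91 mA.
Check: I_B = (13.3 − 5.84)/10 = 0.746 mA, and β·I_B = 149 mA > I_C, confirming saturation.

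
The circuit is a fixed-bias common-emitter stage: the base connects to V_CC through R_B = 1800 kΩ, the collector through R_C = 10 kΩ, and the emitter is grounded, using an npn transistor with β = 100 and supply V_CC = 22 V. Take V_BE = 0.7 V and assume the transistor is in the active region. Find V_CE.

V_CE ≈ 10 V

Base loop: V_CC = I_B·R_B + V_BE, so I_B = (22 − 0.7)/1800 kΩ = 0.0118 mA.
In the active region I_C = β·I_B = 100 × 0.0118 = 1.18 mA.
Collector loop: V_CE = V_CC − I_C·R_C = 22 − 1.18×10 = 10.2 V.
Since V_CE = 10.2 V > V_CE(sat) ≈ 0.2 V, the transistor is in the active region as assumed.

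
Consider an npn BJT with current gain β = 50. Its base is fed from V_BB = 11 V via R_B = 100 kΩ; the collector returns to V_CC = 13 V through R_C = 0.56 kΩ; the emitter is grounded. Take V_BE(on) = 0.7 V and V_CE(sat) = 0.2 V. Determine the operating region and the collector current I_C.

active; I_C ≈ 5.2 mA

Assume active. Base-emitter loop: I_B = (V_BB − V_BE)/R_B = (11 − 0.7)/100 = 0.103 mA.
I_C = β·I_B = 50×0.103 = 5.15 mA.
V_CE = V_CC − I_C·R_C = 13 − 5.15×0.56 = 10.1 V > V_CE(sat), so the active-region assumption holds.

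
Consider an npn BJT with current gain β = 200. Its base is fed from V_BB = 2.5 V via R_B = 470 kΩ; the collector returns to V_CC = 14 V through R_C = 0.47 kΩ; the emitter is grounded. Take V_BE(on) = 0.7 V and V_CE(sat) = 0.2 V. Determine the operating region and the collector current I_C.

Assume active. Base-emitter loop: I_B = (V_BB − V_BE)/R_B = (2.5 − 0.7)/470 = 0.00383 mA.
I_C = β·I_B = 200×0.00383 = 0.766 mA.
V_CE = V_CC − I_C·R_C = 14 − 0.766×0.47 = 13.6 V > V_CE(sat), so the active-region assumption holds.

active; I_C ≈ 0.77 mA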